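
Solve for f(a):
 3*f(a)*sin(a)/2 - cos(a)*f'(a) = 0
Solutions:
 f(a) = C1/cos(a)^(3/2)


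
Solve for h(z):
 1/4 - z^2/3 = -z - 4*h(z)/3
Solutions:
 h(z) = z^2/4 - 3*z/4 - 3/16


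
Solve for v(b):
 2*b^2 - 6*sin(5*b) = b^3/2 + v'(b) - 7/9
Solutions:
 v(b) = C1 - b^4/8 + 2*b^3/3 + 7*b/9 + 6*cos(5*b)/5


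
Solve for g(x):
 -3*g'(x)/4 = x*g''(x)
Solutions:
 g(x) = C1 + C2*x^(1/4)


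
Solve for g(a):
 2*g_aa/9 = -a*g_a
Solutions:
 g(a) = C1 + C2*erf(3*a/2)


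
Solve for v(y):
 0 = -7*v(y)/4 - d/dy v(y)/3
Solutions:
 v(y) = C1*exp(-21*y/4)


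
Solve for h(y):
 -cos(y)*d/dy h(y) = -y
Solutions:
 h(y) = C1 + Integral(y/cos(y), y)


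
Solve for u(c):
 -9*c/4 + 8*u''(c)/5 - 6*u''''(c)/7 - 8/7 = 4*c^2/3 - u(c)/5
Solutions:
 u(c) = C1*exp(-sqrt(30)*c*sqrt(28 + sqrt(994))/30) + C2*exp(sqrt(30)*c*sqrt(28 + sqrt(994))/30) + C3*sin(sqrt(30)*c*sqrt(-28 + sqrt(994))/30) + C4*cos(sqrt(30)*c*sqrt(-28 + sqrt(994))/30) + 20*c^2/3 + 45*c/4 - 2120/21


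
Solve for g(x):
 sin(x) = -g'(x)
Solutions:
 g(x) = C1 + cos(x)


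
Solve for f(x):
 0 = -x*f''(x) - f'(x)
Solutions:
 f(x) = C1 + C2*log(x)


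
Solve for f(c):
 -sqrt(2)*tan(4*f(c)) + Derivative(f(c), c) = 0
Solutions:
 f(c) = -asin(C1*exp(4*sqrt(2)*c))/4 + pi/4
 f(c) = asin(C1*exp(4*sqrt(2)*c))/4


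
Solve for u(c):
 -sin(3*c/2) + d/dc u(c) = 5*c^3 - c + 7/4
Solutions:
 u(c) = C1 + 5*c^4/4 - c^2/2 + 7*c/4 - 2*cos(3*c/2)/3


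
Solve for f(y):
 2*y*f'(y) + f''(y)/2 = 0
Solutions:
 f(y) = C1 + C2*erf(sqrt(2)*y)


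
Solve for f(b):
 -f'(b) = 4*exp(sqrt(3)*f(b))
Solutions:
 f(b) = sqrt(3)*(2*log(1/(C1 + 4*b)) - log(3))/6


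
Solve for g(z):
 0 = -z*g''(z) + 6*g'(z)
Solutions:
 g(z) = C1 + C2*z^7


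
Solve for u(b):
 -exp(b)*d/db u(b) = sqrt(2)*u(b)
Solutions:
 u(b) = C1*exp(sqrt(2)*exp(-b))


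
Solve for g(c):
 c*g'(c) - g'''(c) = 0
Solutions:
 g(c) = C1 + Integral(C2*airyai(c) + C3*airybi(c), c)


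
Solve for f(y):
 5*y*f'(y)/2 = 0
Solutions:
 f(y) = C1


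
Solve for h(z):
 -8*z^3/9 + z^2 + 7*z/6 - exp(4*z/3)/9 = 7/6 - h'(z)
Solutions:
 h(z) = C1 + 2*z^4/9 - z^3/3 - 7*z^2/12 + 7*z/6 + exp(4*z/3)/12


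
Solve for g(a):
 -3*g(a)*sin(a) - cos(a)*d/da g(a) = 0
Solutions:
 g(a) = C1*cos(a)^3


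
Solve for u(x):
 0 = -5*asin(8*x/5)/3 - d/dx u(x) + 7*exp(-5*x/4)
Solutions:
 u(x) = C1 - 5*x*asin(8*x/5)/3 - 5*sqrt(25 - 64*x^2)/24 - 28*exp(-5*x/4)/5


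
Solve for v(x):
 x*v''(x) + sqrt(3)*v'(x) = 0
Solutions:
 v(x) = C1 + C2*x^(1 - sqrt(3))


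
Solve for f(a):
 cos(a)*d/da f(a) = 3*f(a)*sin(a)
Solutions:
 f(a) = C1/cos(a)^3


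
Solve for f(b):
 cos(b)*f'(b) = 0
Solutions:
 f(b) = C1


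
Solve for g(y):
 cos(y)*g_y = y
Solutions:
 g(y) = C1 + Integral(y/cos(y), y)


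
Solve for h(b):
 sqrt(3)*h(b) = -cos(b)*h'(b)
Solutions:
 h(b) = C1*(sin(b) - 1)^(sqrt(3)/2)/(sin(b) + 1)^(sqrt(3)/2)


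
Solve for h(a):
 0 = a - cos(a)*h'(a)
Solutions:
 h(a) = C1 + Integral(a/cos(a), a)


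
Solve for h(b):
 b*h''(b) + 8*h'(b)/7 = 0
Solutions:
 h(b) = C1 + C2/b^(1/7)


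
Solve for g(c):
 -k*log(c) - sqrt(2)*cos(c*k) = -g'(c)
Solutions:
 g(c) = C1 + c*k*(log(c) - 1) + sqrt(2)*Piecewise((sin(c*k)/k, Ne(k, 0)), (c, True))


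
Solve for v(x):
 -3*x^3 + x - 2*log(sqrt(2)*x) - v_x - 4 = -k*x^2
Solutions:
 v(x) = C1 + k*x^3/3 - 3*x^4/4 + x^2/2 - 2*x*log(x) - 2*x - x*log(2)


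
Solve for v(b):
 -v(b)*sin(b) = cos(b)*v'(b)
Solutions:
 v(b) = C1*cos(b)


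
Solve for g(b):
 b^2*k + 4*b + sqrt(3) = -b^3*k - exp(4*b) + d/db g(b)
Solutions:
 g(b) = C1 + b^4*k/4 + b^3*k/3 + 2*b^2 + sqrt(3)*b + exp(4*b)/4


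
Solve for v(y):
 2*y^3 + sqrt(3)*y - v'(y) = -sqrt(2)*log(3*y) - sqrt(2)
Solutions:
 v(y) = C1 + y^4/2 + sqrt(3)*y^2/2 + sqrt(2)*y*log(y) + sqrt(2)*y*log(3)


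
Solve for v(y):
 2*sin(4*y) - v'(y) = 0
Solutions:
 v(y) = C1 - cos(4*y)/2


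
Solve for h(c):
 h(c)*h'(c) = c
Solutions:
 h(c) = -sqrt(C1 + c^2)
 h(c) = sqrt(C1 + c^2)


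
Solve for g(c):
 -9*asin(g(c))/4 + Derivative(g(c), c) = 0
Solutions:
 Integral(1/asin(_y), (_y, g(c))) = C1 + 9*c/4


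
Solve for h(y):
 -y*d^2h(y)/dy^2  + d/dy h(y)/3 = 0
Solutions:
 h(y) = C1 + C2*y^(4/3)


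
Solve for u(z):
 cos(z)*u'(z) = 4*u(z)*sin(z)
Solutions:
 u(z) = C1/cos(z)^4


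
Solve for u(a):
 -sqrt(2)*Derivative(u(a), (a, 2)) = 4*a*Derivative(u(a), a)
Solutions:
 u(a) = C1 + C2*erf(2^(1/4)*a)


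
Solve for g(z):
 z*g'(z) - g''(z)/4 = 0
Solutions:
 g(z) = C1 + C2*erfi(sqrt(2)*z)


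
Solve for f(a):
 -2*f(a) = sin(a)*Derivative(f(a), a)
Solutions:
 f(a) = C1*(cos(a) + 1)/(cos(a) - 1)


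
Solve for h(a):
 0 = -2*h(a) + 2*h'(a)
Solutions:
 h(a) = C1*exp(a)


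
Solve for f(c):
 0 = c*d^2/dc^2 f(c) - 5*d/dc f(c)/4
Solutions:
 f(c) = C1 + C2*c^(9/4)


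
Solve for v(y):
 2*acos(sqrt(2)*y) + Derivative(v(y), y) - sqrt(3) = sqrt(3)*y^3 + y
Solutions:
 v(y) = C1 + sqrt(3)*y^4/4 + y^2/2 - 2*y*acos(sqrt(2)*y) + sqrt(3)*y + sqrt(2)*sqrt(1 - 2*y^2)


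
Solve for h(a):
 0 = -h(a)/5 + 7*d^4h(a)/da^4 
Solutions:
 h(a) = C1*exp(-35^(3/4)*a/35) + C2*exp(35^(3/4)*a/35) + C3*sin(35^(3/4)*a/35) + C4*cos(35^(3/4)*a/35)


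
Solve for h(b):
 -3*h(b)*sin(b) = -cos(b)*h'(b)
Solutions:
 h(b) = C1/cos(b)^3


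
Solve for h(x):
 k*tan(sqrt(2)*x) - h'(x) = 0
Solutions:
 h(x) = C1 - sqrt(2)*k*log(cos(sqrt(2)*x))/2


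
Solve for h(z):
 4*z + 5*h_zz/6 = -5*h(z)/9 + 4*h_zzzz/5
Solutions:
 h(z) = C1*exp(-sqrt(15)*z*sqrt(5 + sqrt(89))/12) + C2*exp(sqrt(15)*z*sqrt(5 + sqrt(89))/12) + C3*sin(sqrt(15)*z*sqrt(-5 + sqrt(89))/12) + C4*cos(sqrt(15)*z*sqrt(-5 + sqrt(89))/12) - 36*z/5


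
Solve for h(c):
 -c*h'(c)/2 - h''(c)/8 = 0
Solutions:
 h(c) = C1 + C2*erf(sqrt(2)*c)


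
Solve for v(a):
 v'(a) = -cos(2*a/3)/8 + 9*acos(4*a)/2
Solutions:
 v(a) = C1 + 9*a*acos(4*a)/2 - 9*sqrt(1 - 16*a^2)/8 - 3*sin(2*a/3)/16


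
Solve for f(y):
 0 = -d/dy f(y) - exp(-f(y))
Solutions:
 f(y) = log(C1 - y)


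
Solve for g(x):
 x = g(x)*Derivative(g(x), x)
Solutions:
 g(x) = -sqrt(C1 + x^2)
 g(x) = sqrt(C1 + x^2)


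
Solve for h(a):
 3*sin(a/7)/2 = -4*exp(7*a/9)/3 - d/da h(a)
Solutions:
 h(a) = C1 - 12*exp(7*a/9)/7 + 21*cos(a/7)/2


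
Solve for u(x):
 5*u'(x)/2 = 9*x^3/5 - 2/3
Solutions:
 u(x) = C1 + 9*x^4/50 - 4*x/15


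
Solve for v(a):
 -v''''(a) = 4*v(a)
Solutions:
 v(a) = (C1*sin(a) + C2*cos(a))*exp(-a) + (C3*sin(a) + C4*cos(a))*exp(a)


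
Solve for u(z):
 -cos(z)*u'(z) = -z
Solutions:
 u(z) = C1 + Integral(z/cos(z), z)


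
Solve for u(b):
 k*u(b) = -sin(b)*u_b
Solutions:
 u(b) = C1*exp(k*(-log(cos(b) - 1) + log(cos(b) + 1))/2)


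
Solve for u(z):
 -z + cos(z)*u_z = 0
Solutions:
 u(z) = C1 + Integral(z/cos(z), z)


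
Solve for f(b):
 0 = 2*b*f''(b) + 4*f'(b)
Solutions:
 f(b) = C1 + C2/b


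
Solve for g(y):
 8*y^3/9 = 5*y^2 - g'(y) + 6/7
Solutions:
 g(y) = C1 - 2*y^4/9 + 5*y^3/3 + 6*y/7


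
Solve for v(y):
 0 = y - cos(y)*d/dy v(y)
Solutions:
 v(y) = C1 + Integral(y/cos(y), y)


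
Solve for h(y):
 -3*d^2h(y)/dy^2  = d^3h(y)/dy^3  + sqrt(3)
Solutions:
 h(y) = C1 + C2*y + C3*exp(-3*y) - sqrt(3)*y^2/6


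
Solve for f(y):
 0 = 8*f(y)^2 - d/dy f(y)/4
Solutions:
 f(y) = -1/(C1 + 32*y)


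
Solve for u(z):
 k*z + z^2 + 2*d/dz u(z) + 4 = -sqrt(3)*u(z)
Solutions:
 u(z) = C1*exp(-sqrt(3)*z/2) - sqrt(3)*k*z/3 + 2*k/3 - sqrt(3)*z^2/3 + 4*z/3 - 20*sqrt(3)/9


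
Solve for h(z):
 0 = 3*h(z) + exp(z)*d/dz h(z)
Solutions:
 h(z) = C1*exp(3*exp(-z))


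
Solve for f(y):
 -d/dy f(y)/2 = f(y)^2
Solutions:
 f(y) = 1/(C1 + 2*y)


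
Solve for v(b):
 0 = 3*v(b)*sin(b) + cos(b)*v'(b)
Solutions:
 v(b) = C1*cos(b)^3


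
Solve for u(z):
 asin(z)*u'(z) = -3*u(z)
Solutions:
 u(z) = C1*exp(-3*Integral(1/asin(z), z))


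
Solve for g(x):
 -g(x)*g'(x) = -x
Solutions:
 g(x) = -sqrt(C1 + x^2)
 g(x) = sqrt(C1 + x^2)


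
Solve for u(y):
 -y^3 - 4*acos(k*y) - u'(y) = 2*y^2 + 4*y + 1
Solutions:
 u(y) = C1 - y^4/4 - 2*y^3/3 - 2*y^2 - y - 4*Piecewise((y*acos(k*y) - sqrt(-k^2*y^2 + 1)/k, Ne(k, 0)), (pi*y/2, True))


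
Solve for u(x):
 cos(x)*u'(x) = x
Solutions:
 u(x) = C1 + Integral(x/cos(x), x)


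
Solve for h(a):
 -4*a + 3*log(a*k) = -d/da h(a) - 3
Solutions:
 h(a) = C1 + 2*a^2 - 3*a*log(a*k)


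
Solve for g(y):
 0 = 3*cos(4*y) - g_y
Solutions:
 g(y) = C1 + 3*sin(4*y)/4


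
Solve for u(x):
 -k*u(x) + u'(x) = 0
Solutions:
 u(x) = C1*exp(k*x)


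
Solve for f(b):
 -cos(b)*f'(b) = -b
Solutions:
 f(b) = C1 + Integral(b/cos(b), b)


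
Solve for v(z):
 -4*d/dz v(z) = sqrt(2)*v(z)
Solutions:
 v(z) = C1*exp(-sqrt(2)*z/4)


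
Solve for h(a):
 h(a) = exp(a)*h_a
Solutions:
 h(a) = C1*exp(-exp(-a))


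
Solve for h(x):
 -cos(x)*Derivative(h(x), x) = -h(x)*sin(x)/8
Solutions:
 h(x) = C1/cos(x)^(1/8)


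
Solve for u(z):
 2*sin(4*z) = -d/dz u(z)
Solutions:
 u(z) = C1 + cos(4*z)/2


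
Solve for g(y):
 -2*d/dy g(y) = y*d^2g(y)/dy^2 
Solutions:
 g(y) = C1 + C2/y


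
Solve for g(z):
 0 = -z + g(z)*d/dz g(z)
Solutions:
 g(z) = -sqrt(C1 + z^2)
 g(z) = sqrt(C1 + z^2)


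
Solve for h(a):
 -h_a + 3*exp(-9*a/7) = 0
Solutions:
 h(a) = C1 - 7*exp(-9*a/7)/3


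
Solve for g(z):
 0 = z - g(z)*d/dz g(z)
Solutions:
 g(z) = -sqrt(C1 + z^2)
 g(z) = sqrt(C1 + z^2)


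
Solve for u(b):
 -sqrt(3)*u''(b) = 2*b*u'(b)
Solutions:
 u(b) = C1 + C2*erf(3^(3/4)*b/3)


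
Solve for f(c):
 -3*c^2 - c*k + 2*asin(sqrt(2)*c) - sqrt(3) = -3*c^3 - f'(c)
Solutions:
 f(c) = C1 - 3*c^4/4 + c^3 + c^2*k/2 - 2*c*asin(sqrt(2)*c) + sqrt(3)*c - sqrt(2)*sqrt(1 - 2*c^2)


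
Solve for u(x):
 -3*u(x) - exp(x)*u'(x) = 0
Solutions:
 u(x) = C1*exp(3*exp(-x))


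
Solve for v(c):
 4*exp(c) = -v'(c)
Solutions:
 v(c) = C1 - 4*exp(c)


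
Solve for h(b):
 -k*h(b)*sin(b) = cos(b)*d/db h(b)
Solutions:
 h(b) = C1*exp(k*log(cos(b)))


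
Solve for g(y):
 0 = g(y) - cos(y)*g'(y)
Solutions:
 g(y) = C1*sqrt(sin(y) + 1)/sqrt(sin(y) - 1)


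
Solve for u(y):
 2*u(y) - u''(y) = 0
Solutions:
 u(y) = C1*exp(-sqrt(2)*y) + C2*exp(sqrt(2)*y)


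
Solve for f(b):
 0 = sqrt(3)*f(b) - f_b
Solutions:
 f(b) = C1*exp(sqrt(3)*b)


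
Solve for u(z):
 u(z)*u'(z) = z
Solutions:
 u(z) = -sqrt(C1 + z^2)
 u(z) = sqrt(C1 + z^2)


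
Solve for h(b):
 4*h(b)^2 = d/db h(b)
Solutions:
 h(b) = -1/(C1 + 4*b)


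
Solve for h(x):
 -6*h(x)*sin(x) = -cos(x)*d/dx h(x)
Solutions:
 h(x) = C1/cos(x)^6


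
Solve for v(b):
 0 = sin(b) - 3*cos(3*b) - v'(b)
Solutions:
 v(b) = C1 - sin(3*b) - cos(b)


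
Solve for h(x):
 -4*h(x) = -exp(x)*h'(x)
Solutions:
 h(x) = C1*exp(-4*exp(-x))


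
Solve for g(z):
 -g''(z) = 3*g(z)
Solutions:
 g(z) = C1*sin(sqrt(3)*z) + C2*cos(sqrt(3)*z)


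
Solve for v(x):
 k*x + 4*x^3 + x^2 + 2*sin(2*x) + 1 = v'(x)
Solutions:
 v(x) = C1 + k*x^2/2 + x^4 + x^3/3 + x - cos(2*x)


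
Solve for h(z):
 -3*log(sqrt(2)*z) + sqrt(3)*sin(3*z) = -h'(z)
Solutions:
 h(z) = C1 + 3*z*log(z) - 3*z + 3*z*log(2)/2 + sqrt(3)*cos(3*z)/3


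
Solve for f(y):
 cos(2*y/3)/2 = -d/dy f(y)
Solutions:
 f(y) = C1 - 3*sin(2*y/3)/4


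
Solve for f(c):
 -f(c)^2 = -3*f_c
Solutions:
 f(c) = -3/(C1 + c)


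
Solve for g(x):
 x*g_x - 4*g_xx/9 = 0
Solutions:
 g(x) = C1 + C2*erfi(3*sqrt(2)*x/4)


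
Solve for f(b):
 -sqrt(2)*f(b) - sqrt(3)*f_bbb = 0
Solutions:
 f(b) = C3*exp(-2^(1/6)*3^(5/6)*b/3) + (C1*sin(2^(1/6)*3^(1/3)*b/2) + C2*cos(2^(1/6)*3^(1/3)*b/2))*exp(2^(1/6)*3^(5/6)*b/6)


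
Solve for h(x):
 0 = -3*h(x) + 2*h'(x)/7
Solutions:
 h(x) = C1*exp(21*x/2)


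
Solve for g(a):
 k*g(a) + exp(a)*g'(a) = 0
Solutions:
 g(a) = C1*exp(k*exp(-a))


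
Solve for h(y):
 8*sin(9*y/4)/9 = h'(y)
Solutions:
 h(y) = C1 - 32*cos(9*y/4)/81


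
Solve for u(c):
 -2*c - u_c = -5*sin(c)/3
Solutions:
 u(c) = C1 - c^2 - 5*cos(c)/3


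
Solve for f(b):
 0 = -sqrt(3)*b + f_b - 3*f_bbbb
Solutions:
 f(b) = C1 + C4*exp(3^(2/3)*b/3) + sqrt(3)*b^2/2 + (C2*sin(3^(1/6)*b/2) + C3*cos(3^(1/6)*b/2))*exp(-3^(2/3)*b/6)


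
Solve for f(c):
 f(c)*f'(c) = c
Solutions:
 f(c) = -sqrt(C1 + c^2)
 f(c) = sqrt(C1 + c^2)


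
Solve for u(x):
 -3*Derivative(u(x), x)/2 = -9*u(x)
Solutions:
 u(x) = C1*exp(6*x)


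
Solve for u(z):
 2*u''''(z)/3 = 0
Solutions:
 u(z) = C1 + C2*z + C3*z^2 + C4*z^3


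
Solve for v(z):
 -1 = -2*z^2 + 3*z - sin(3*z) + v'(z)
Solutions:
 v(z) = C1 + 2*z^3/3 - 3*z^2/2 - z - cos(3*z)/3


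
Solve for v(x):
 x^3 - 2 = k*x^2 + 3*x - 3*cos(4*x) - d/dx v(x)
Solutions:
 v(x) = C1 + k*x^3/3 - x^4/4 + 3*x^2/2 + 2*x - 3*sin(4*x)/4


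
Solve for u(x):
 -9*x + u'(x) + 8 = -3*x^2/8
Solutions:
 u(x) = C1 - x^3/8 + 9*x^2/2 - 8*x


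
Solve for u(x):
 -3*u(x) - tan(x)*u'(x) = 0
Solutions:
 u(x) = C1/sin(x)^3


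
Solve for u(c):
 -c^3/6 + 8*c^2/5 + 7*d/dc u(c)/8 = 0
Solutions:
 u(c) = C1 + c^4/21 - 64*c^3/105


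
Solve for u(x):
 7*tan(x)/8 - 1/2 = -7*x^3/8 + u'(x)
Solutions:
 u(x) = C1 + 7*x^4/32 - x/2 - 7*log(cos(x))/8


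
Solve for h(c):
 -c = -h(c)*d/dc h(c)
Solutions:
 h(c) = -sqrt(C1 + c^2)
 h(c) = sqrt(C1 + c^2)


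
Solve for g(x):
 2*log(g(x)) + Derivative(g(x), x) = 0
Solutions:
 li(g(x)) = C1 - 2*x


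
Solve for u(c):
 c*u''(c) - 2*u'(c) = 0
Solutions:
 u(c) = C1 + C2*c^3


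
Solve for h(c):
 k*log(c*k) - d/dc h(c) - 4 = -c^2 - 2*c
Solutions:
 h(c) = C1 + c^3/3 + c^2 + c*k*log(c*k) + c*(-k - 4)


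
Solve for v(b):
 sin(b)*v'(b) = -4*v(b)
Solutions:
 v(b) = C1*(cos(b)^2 + 2*cos(b) + 1)/(cos(b)^2 - 2*cos(b) + 1)


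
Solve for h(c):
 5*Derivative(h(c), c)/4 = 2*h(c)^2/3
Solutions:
 h(c) = -15/(C1 + 8*c)


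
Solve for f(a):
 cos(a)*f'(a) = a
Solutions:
 f(a) = C1 + Integral(a/cos(a), a)


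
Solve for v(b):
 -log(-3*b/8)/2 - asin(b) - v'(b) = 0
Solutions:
 v(b) = C1 - b*log(-b)/2 - b*asin(b) - b*log(3) + b/2 + b*log(2) + b*log(6)/2 - sqrt(1 - b^2)


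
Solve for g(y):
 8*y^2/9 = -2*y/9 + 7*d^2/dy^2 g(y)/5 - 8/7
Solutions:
 g(y) = C1 + C2*y + 10*y^4/189 + 5*y^3/189 + 20*y^2/49


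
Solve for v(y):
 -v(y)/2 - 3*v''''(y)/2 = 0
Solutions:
 v(y) = (C1*sin(sqrt(2)*3^(3/4)*y/6) + C2*cos(sqrt(2)*3^(3/4)*y/6))*exp(-sqrt(2)*3^(3/4)*y/6) + (C3*sin(sqrt(2)*3^(3/4)*y/6) + C4*cos(sqrt(2)*3^(3/4)*y/6))*exp(sqrt(2)*3^(3/4)*y/6)


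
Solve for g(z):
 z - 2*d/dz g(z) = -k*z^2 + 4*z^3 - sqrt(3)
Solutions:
 g(z) = C1 + k*z^3/6 - z^4/2 + z^2/4 + sqrt(3)*z/2


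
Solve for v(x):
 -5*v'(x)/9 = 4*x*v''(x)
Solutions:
 v(x) = C1 + C2*x^(31/36)


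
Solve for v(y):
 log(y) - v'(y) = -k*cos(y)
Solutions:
 v(y) = C1 + k*sin(y) + y*log(y) - y


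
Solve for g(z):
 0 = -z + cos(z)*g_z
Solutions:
 g(z) = C1 + Integral(z/cos(z), z)


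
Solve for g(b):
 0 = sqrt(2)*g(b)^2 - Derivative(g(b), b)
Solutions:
 g(b) = -1/(C1 + sqrt(2)*b)


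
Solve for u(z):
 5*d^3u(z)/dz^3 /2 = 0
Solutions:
 u(z) = C1 + C2*z + C3*z^2


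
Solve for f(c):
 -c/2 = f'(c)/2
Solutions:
 f(c) = C1 - c^2/2


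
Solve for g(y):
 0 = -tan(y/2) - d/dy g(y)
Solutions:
 g(y) = C1 + 2*log(cos(y/2))


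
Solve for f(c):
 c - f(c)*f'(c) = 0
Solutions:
 f(c) = -sqrt(C1 + c^2)
 f(c) = sqrt(C1 + c^2)


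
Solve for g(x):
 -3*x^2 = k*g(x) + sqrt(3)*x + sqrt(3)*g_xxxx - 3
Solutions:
 g(x) = C1*exp(-3^(7/8)*x*(-k)^(1/4)/3) + C2*exp(3^(7/8)*x*(-k)^(1/4)/3) + C3*exp(-3^(7/8)*I*x*(-k)^(1/4)/3) + C4*exp(3^(7/8)*I*x*(-k)^(1/4)/3) - 3*x^2/k - sqrt(3)*x/k + 3/k


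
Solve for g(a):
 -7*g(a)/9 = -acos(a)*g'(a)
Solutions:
 g(a) = C1*exp(7*Integral(1/acos(a), a)/9)


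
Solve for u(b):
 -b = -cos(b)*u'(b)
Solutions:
 u(b) = C1 + Integral(b/cos(b), b)


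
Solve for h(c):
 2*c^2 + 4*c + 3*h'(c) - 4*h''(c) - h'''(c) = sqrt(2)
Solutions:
 h(c) = C1 + C2*exp(c*(-2 + sqrt(7))) + C3*exp(-c*(2 + sqrt(7))) - 2*c^3/9 - 14*c^2/9 - 124*c/27 + sqrt(2)*c/3


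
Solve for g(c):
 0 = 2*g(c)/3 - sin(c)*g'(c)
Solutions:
 g(c) = C1*(cos(c) - 1)^(1/3)/(cos(c) + 1)^(1/3)


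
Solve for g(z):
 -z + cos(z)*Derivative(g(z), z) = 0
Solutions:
 g(z) = C1 + Integral(z/cos(z), z)


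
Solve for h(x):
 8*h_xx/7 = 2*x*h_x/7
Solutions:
 h(x) = C1 + C2*erfi(sqrt(2)*x/4)


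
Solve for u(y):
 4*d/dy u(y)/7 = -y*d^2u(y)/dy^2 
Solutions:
 u(y) = C1 + C2*y^(3/7)


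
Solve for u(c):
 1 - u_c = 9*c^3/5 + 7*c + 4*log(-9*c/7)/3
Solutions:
 u(c) = C1 - 9*c^4/20 - 7*c^2/2 - 4*c*log(-c)/3 + c*(-3*log(3) + log(21)/3 + log(7) + 7/3)


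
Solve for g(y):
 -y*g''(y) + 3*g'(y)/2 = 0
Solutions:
 g(y) = C1 + C2*y^(5/2)


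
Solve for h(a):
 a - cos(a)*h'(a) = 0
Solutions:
 h(a) = C1 + Integral(a/cos(a), a)


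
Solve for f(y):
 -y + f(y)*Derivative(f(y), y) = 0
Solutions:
 f(y) = -sqrt(C1 + y^2)
 f(y) = sqrt(C1 + y^2)


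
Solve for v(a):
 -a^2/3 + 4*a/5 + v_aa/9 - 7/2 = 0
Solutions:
 v(a) = C1 + C2*a + a^4/4 - 6*a^3/5 + 63*a^2/4


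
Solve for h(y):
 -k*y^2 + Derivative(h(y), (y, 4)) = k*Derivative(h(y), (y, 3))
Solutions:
 h(y) = C1 + C2*y + C3*y^2 + C4*exp(k*y) - y^5/60 - y^4/(12*k) - y^3/(3*k^2)


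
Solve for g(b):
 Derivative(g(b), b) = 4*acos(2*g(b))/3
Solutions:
 Integral(1/acos(2*_y), (_y, g(b))) = C1 + 4*b/3


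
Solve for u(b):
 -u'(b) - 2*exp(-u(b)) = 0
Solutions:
 u(b) = log(C1 - 2*b)


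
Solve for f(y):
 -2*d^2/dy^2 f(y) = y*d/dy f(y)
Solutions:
 f(y) = C1 + C2*erf(y/2)


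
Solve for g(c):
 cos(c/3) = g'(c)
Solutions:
 g(c) = C1 + 3*sin(c/3)


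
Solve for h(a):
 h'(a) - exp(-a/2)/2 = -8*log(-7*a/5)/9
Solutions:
 h(a) = C1 - 8*a*log(-a)/9 + 8*a*(-log(7) + 1 + log(5))/9 - exp(-a/2)


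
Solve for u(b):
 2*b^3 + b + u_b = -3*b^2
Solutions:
 u(b) = C1 - b^4/2 - b^3 - b^2/2


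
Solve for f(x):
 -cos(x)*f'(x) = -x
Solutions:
 f(x) = C1 + Integral(x/cos(x), x)


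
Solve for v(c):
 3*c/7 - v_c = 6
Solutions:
 v(c) = C1 + 3*c^2/14 - 6*c


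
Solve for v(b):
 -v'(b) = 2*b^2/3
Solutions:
 v(b) = C1 - 2*b^3/9


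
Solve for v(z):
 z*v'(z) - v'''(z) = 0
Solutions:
 v(z) = C1 + Integral(C2*airyai(z) + C3*airybi(z), z)


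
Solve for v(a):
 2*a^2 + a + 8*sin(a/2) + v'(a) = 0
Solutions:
 v(a) = C1 - 2*a^3/3 - a^2/2 + 16*cos(a/2)


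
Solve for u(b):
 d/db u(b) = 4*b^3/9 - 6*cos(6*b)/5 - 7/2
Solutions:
 u(b) = C1 + b^4/9 - 7*b/2 - sin(6*b)/5


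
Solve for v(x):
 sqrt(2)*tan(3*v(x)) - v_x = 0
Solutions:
 v(x) = -asin(C1*exp(3*sqrt(2)*x))/3 + pi/3
 v(x) = asin(C1*exp(3*sqrt(2)*x))/3


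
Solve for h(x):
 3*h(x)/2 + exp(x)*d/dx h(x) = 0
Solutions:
 h(x) = C1*exp(3*exp(-x)/2)


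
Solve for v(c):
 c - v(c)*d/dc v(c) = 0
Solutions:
 v(c) = -sqrt(C1 + c^2)
 v(c) = sqrt(C1 + c^2)


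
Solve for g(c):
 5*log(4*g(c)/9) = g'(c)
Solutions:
 -Integral(1/(log(_y) - 2*log(3) + 2*log(2)), (_y, g(c)))/5 = C1 - c


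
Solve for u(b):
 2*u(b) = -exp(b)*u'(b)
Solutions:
 u(b) = C1*exp(2*exp(-b))


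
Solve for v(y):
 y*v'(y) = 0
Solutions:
 v(y) = C1


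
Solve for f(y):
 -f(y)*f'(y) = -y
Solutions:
 f(y) = -sqrt(C1 + y^2)
 f(y) = sqrt(C1 + y^2)


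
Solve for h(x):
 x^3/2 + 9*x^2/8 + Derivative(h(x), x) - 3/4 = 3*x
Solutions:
 h(x) = C1 - x^4/8 - 3*x^3/8 + 3*x^2/2 + 3*x/4


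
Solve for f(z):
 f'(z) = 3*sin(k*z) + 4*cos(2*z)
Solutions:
 f(z) = C1 + 2*sin(2*z) - 3*cos(k*z)/k


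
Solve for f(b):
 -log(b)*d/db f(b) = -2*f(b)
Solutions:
 f(b) = C1*exp(2*li(b))


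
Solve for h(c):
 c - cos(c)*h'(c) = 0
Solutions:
 h(c) = C1 + Integral(c/cos(c), c)


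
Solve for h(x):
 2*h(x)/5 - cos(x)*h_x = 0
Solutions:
 h(x) = C1*(sin(x) + 1)^(1/5)/(sin(x) - 1)^(1/5)


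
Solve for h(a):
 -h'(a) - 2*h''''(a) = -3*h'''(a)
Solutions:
 h(a) = C1 + C4*exp(-a/2) + (C2 + C3*a)*exp(a)


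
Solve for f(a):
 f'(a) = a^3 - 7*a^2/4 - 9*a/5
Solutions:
 f(a) = C1 + a^4/4 - 7*a^3/12 - 9*a^2/10


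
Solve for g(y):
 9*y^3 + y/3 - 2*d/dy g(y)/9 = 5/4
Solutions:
 g(y) = C1 + 81*y^4/8 + 3*y^2/4 - 45*y/8


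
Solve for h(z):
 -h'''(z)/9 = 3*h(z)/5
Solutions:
 h(z) = C3*exp(-3*5^(2/3)*z/5) + (C1*sin(3*sqrt(3)*5^(2/3)*z/10) + C2*cos(3*sqrt(3)*5^(2/3)*z/10))*exp(3*5^(2/3)*z/10)


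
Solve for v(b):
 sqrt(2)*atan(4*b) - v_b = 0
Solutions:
 v(b) = C1 + sqrt(2)*(b*atan(4*b) - log(16*b^2 + 1)/8)


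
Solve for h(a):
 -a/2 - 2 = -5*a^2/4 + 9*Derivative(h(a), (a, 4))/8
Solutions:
 h(a) = C1 + C2*a + C3*a^2 + C4*a^3 + a^6/324 - a^5/270 - 2*a^4/27


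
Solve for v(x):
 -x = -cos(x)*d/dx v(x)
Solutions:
 v(x) = C1 + Integral(x/cos(x), x)


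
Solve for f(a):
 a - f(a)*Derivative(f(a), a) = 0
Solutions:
 f(a) = -sqrt(C1 + a^2)
 f(a) = sqrt(C1 + a^2)


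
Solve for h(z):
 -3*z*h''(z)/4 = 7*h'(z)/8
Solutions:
 h(z) = C1 + C2/z^(1/6)


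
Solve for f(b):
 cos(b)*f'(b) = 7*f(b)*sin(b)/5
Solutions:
 f(b) = C1/cos(b)^(7/5)


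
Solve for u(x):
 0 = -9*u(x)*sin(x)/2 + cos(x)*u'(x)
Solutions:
 u(x) = C1/cos(x)^(9/2)


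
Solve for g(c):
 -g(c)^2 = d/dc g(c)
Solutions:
 g(c) = 1/(C1 + c)


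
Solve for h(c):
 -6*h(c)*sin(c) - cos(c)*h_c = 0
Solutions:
 h(c) = C1*cos(c)^6


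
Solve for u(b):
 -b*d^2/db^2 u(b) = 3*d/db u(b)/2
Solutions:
 u(b) = C1 + C2/sqrt(b)


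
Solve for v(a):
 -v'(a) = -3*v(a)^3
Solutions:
 v(a) = -sqrt(2)*sqrt(-1/(C1 + 3*a))/2
 v(a) = sqrt(2)*sqrt(-1/(C1 + 3*a))/2


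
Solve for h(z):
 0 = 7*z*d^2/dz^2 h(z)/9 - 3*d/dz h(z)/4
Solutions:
 h(z) = C1 + C2*z^(55/28)


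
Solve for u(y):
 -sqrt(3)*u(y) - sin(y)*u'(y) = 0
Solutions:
 u(y) = C1*(cos(y) + 1)^(sqrt(3)/2)/(cos(y) - 1)^(sqrt(3)/2)


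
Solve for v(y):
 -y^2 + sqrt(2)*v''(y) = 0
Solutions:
 v(y) = C1 + C2*y + sqrt(2)*y^4/24


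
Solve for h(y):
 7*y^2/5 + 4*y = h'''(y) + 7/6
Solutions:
 h(y) = C1 + C2*y + C3*y^2 + 7*y^5/300 + y^4/6 - 7*y^3/36


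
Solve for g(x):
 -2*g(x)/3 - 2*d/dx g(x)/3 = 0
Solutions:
 g(x) = C1*exp(-x)


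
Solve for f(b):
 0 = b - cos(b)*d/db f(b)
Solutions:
 f(b) = C1 + Integral(b/cos(b), b)


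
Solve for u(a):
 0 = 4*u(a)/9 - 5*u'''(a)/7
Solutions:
 u(a) = C3*exp(2100^(1/3)*a/15) + (C1*sin(3^(5/6)*700^(1/3)*a/30) + C2*cos(3^(5/6)*700^(1/3)*a/30))*exp(-2100^(1/3)*a/30)


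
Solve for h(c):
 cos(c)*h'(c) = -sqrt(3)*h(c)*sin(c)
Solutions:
 h(c) = C1*cos(c)^(sqrt(3))


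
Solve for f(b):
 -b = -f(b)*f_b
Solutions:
 f(b) = -sqrt(C1 + b^2)
 f(b) = sqrt(C1 + b^2)


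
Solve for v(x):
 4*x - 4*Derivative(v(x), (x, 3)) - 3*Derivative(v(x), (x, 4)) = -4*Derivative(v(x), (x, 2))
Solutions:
 v(x) = C1 + C2*x + C3*exp(-2*x) + C4*exp(2*x/3) - x^3/6 - x^2/2


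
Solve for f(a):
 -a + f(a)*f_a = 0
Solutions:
 f(a) = -sqrt(C1 + a^2)
 f(a) = sqrt(C1 + a^2)


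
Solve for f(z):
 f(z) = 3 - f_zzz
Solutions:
 f(z) = C3*exp(-z) + (C1*sin(sqrt(3)*z/2) + C2*cos(sqrt(3)*z/2))*exp(z/2) + 3


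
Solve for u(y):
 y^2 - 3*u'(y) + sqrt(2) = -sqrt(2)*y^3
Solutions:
 u(y) = C1 + sqrt(2)*y^4/12 + y^3/9 + sqrt(2)*y/3


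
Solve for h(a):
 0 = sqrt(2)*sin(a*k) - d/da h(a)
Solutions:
 h(a) = C1 - sqrt(2)*cos(a*k)/k


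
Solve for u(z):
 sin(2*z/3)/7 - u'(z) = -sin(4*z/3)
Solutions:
 u(z) = C1 - 3*cos(2*z/3)/14 - 3*cos(4*z/3)/4


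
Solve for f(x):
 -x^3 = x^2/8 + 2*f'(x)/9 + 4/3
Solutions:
 f(x) = C1 - 9*x^4/8 - 3*x^3/16 - 6*x


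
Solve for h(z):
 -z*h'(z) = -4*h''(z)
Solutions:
 h(z) = C1 + C2*erfi(sqrt(2)*z/4)


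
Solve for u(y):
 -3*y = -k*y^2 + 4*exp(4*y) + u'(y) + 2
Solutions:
 u(y) = C1 + k*y^3/3 - 3*y^2/2 - 2*y - exp(4*y)


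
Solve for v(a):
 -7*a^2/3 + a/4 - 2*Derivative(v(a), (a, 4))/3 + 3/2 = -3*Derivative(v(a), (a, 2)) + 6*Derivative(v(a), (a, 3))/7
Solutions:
 v(a) = C1 + C2*a + C3*exp(3*a*(-3 + sqrt(107))/14) + C4*exp(-3*a*(3 + sqrt(107))/14) + 7*a^4/108 + 13*a^3/216 - 29*a^2/1134


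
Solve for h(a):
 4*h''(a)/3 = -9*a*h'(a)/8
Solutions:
 h(a) = C1 + C2*erf(3*sqrt(3)*a/8)


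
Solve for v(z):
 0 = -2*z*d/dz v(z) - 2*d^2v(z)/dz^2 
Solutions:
 v(z) = C1 + C2*erf(sqrt(2)*z/2)


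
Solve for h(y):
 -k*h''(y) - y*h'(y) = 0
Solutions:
 h(y) = C1 + C2*sqrt(k)*erf(sqrt(2)*y*sqrt(1/k)/2)


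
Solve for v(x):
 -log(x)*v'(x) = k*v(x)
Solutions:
 v(x) = C1*exp(-k*li(x))


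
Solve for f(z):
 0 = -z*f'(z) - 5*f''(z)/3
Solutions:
 f(z) = C1 + C2*erf(sqrt(30)*z/10)


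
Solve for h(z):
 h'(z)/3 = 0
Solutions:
 h(z) = C1


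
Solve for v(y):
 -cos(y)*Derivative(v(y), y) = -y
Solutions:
 v(y) = C1 + Integral(y/cos(y), y)


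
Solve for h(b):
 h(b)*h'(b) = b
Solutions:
 h(b) = -sqrt(C1 + b^2)
 h(b) = sqrt(C1 + b^2)


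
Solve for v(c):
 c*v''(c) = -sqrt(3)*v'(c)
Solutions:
 v(c) = C1 + C2*c^(1 - sqrt(3))


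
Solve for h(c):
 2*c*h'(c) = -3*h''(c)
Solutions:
 h(c) = C1 + C2*erf(sqrt(3)*c/3)


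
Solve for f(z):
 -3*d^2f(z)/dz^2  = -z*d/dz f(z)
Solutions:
 f(z) = C1 + C2*erfi(sqrt(6)*z/6)


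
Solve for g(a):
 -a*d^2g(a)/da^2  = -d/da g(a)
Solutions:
 g(a) = C1 + C2*a^2


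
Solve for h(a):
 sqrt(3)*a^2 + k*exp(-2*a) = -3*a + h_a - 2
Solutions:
 h(a) = C1 + sqrt(3)*a^3/3 + 3*a^2/2 + 2*a - k*exp(-2*a)/2


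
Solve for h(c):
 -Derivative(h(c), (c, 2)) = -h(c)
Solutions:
 h(c) = C1*exp(-c) + C2*exp(c)


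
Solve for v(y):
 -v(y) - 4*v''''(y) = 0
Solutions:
 v(y) = (C1*sin(y/2) + C2*cos(y/2))*exp(-y/2) + (C3*sin(y/2) + C4*cos(y/2))*exp(y/2)


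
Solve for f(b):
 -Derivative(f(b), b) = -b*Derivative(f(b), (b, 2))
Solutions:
 f(b) = C1 + C2*b^2


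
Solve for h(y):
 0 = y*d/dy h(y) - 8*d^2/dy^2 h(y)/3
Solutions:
 h(y) = C1 + C2*erfi(sqrt(3)*y/4)


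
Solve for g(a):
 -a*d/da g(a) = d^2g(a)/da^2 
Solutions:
 g(a) = C1 + C2*erf(sqrt(2)*a/2)


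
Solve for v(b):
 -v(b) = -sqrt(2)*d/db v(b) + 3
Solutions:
 v(b) = C1*exp(sqrt(2)*b/2) - 3


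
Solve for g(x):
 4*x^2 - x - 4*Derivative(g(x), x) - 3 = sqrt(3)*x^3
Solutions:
 g(x) = C1 - sqrt(3)*x^4/16 + x^3/3 - x^2/8 - 3*x/4


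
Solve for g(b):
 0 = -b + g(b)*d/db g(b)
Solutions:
 g(b) = -sqrt(C1 + b^2)
 g(b) = sqrt(C1 + b^2)


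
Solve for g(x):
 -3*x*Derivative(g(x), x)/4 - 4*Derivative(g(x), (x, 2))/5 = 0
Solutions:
 g(x) = C1 + C2*erf(sqrt(30)*x/8)


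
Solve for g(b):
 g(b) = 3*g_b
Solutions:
 g(b) = C1*exp(b/3)


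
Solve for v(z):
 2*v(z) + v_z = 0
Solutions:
 v(z) = C1*exp(-2*z)


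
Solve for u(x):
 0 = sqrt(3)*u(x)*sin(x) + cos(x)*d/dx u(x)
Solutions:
 u(x) = C1*cos(x)^(sqrt(3))


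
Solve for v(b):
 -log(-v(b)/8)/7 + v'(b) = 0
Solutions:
 -7*Integral(1/(log(-_y) - 3*log(2)), (_y, v(b))) = C1 - b


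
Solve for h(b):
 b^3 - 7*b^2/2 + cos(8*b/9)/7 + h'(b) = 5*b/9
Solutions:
 h(b) = C1 - b^4/4 + 7*b^3/6 + 5*b^2/18 - 9*sin(8*b/9)/56


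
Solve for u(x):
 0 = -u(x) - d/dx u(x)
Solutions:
 u(x) = C1*exp(-x)


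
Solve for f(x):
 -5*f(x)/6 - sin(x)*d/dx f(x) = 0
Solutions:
 f(x) = C1*(cos(x) + 1)^(5/12)/(cos(x) - 1)^(5/12)


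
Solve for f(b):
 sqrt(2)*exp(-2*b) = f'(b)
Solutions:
 f(b) = C1 - sqrt(2)*exp(-2*b)/2


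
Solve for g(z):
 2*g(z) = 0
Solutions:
 g(z) = 0


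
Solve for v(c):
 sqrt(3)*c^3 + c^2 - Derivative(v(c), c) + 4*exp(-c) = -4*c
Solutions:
 v(c) = C1 + sqrt(3)*c^4/4 + c^3/3 + 2*c^2 - 4*exp(-c)


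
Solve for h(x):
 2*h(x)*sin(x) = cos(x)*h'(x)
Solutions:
 h(x) = C1/cos(x)^2


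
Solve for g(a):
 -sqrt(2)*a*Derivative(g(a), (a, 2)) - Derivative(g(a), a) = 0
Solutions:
 g(a) = C1 + C2*a^(1 - sqrt(2)/2)


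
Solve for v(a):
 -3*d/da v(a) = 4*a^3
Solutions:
 v(a) = C1 - a^4/3


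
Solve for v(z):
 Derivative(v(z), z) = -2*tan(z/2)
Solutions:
 v(z) = C1 + 4*log(cos(z/2))


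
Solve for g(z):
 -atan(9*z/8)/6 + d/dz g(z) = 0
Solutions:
 g(z) = C1 + z*atan(9*z/8)/6 - 2*log(81*z^2 + 64)/27


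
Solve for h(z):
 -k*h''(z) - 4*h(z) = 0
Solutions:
 h(z) = C1*exp(-2*z*sqrt(-1/k)) + C2*exp(2*z*sqrt(-1/k))


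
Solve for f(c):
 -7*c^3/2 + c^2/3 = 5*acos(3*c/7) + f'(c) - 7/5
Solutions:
 f(c) = C1 - 7*c^4/8 + c^3/9 - 5*c*acos(3*c/7) + 7*c/5 + 5*sqrt(49 - 9*c^2)/3


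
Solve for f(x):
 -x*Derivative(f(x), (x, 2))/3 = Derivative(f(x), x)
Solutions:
 f(x) = C1 + C2/x^2


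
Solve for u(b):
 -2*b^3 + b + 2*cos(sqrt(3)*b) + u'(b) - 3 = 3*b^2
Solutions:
 u(b) = C1 + b^4/2 + b^3 - b^2/2 + 3*b - 2*sqrt(3)*sin(sqrt(3)*b)/3


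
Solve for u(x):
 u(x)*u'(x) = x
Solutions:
 u(x) = -sqrt(C1 + x^2)
 u(x) = sqrt(C1 + x^2)


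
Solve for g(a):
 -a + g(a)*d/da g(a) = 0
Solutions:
 g(a) = -sqrt(C1 + a^2)
 g(a) = sqrt(C1 + a^2)


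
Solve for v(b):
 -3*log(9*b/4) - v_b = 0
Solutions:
 v(b) = C1 - 3*b*log(b) + b*log(64/729) + 3*b


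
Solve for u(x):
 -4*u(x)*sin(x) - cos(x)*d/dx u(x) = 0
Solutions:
 u(x) = C1*cos(x)^4


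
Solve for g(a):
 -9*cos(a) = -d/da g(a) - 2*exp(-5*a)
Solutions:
 g(a) = C1 + 9*sin(a) + 2*exp(-5*a)/5


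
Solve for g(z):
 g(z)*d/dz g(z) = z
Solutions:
 g(z) = -sqrt(C1 + z^2)
 g(z) = sqrt(C1 + z^2)


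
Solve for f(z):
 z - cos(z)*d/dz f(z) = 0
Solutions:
 f(z) = C1 + Integral(z/cos(z), z)


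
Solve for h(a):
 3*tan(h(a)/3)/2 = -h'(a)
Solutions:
 h(a) = -3*asin(C1*exp(-a/2)) + 3*pi
 h(a) = 3*asin(C1*exp(-a/2))


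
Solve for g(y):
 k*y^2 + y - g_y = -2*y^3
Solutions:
 g(y) = C1 + k*y^3/3 + y^4/2 + y^2/2


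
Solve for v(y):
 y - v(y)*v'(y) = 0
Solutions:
 v(y) = -sqrt(C1 + y^2)
 v(y) = sqrt(C1 + y^2)


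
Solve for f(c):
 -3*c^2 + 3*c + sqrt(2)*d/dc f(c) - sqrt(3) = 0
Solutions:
 f(c) = C1 + sqrt(2)*c^3/2 - 3*sqrt(2)*c^2/4 + sqrt(6)*c/2


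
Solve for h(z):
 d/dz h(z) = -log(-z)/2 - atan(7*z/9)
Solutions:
 h(z) = C1 - z*log(-z)/2 - z*atan(7*z/9) + z/2 + 9*log(49*z^2 + 81)/14


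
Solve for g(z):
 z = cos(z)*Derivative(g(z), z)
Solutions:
 g(z) = C1 + Integral(z/cos(z), z)


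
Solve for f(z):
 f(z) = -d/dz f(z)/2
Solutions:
 f(z) = C1*exp(-2*z)


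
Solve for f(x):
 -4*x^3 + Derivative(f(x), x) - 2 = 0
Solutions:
 f(x) = C1 + x^4 + 2*x


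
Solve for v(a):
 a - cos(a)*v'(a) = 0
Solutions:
 v(a) = C1 + Integral(a/cos(a), a)


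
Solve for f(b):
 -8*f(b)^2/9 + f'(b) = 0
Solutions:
 f(b) = -9/(C1 + 8*b)


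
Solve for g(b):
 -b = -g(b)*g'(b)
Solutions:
 g(b) = -sqrt(C1 + b^2)
 g(b) = sqrt(C1 + b^2)


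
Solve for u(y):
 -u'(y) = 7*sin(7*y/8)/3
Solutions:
 u(y) = C1 + 8*cos(7*y/8)/3


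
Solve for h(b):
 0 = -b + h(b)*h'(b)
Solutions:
 h(b) = -sqrt(C1 + b^2)
 h(b) = sqrt(C1 + b^2)


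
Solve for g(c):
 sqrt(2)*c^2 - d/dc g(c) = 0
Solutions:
 g(c) = C1 + sqrt(2)*c^3/3


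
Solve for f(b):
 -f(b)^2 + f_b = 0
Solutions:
 f(b) = -1/(C1 + b)


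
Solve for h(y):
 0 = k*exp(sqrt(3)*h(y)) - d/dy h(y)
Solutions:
 h(y) = sqrt(3)*(2*log(-1/(C1 + k*y)) - log(3))/6


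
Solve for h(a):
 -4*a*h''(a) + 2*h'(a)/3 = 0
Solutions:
 h(a) = C1 + C2*a^(7/6)


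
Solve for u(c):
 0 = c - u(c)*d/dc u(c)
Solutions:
 u(c) = -sqrt(C1 + c^2)
 u(c) = sqrt(C1 + c^2)


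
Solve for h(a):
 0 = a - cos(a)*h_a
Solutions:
 h(a) = C1 + Integral(a/cos(a), a)


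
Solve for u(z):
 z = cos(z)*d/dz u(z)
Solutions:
 u(z) = C1 + Integral(z/cos(z), z)


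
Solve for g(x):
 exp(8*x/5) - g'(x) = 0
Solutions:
 g(x) = C1 + 5*exp(8*x/5)/8


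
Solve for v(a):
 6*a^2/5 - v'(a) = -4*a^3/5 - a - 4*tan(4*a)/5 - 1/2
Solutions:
 v(a) = C1 + a^4/5 + 2*a^3/5 + a^2/2 + a/2 - log(cos(4*a))/5


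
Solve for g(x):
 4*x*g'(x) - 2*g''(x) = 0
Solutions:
 g(x) = C1 + C2*erfi(x)


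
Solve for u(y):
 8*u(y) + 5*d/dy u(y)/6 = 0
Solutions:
 u(y) = C1*exp(-48*y/5)


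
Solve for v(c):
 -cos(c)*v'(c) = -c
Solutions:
 v(c) = C1 + Integral(c/cos(c), c)


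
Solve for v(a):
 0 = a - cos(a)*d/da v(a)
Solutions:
 v(a) = C1 + Integral(a/cos(a), a)


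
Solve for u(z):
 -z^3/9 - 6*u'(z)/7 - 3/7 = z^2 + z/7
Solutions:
 u(z) = C1 - 7*z^4/216 - 7*z^3/18 - z^2/12 - z/2


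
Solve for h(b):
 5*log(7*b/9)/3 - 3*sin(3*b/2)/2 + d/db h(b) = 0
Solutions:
 h(b) = C1 - 5*b*log(b)/3 - 2*b*log(7) + b*log(21)/3 + 5*b/3 + 3*b*log(3) - cos(3*b/2)


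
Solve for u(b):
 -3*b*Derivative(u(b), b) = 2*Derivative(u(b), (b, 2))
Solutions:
 u(b) = C1 + C2*erf(sqrt(3)*b/2)


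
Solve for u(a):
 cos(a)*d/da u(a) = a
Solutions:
 u(a) = C1 + Integral(a/cos(a), a)


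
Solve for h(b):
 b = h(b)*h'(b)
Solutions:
 h(b) = -sqrt(C1 + b^2)
 h(b) = sqrt(C1 + b^2)


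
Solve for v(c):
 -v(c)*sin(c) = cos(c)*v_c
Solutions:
 v(c) = C1*cos(c)


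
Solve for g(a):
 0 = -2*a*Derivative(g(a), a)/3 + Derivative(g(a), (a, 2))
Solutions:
 g(a) = C1 + C2*erfi(sqrt(3)*a/3)


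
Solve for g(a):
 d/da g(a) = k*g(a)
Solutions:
 g(a) = C1*exp(a*k)


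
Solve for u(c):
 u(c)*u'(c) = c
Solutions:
 u(c) = -sqrt(C1 + c^2)
 u(c) = sqrt(C1 + c^2)


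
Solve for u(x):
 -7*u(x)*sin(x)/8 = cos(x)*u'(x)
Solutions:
 u(x) = C1*cos(x)^(7/8)


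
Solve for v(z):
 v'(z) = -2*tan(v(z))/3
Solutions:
 v(z) = pi - asin(C1*exp(-2*z/3))
 v(z) = asin(C1*exp(-2*z/3))


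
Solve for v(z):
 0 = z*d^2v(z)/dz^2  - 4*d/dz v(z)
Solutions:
 v(z) = C1 + C2*z^5


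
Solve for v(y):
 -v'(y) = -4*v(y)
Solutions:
 v(y) = C1*exp(4*y)


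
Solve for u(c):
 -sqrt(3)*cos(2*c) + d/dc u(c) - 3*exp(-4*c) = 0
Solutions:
 u(c) = C1 + sqrt(3)*sin(2*c)/2 - 3*exp(-4*c)/4


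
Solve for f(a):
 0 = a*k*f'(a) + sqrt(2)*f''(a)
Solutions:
 f(a) = Piecewise((-2^(3/4)*sqrt(pi)*C1*erf(2^(1/4)*a*sqrt(k)/2)/(2*sqrt(k)) - C2, (k > 0) | (k < 0)), (-C1*a - C2, True))


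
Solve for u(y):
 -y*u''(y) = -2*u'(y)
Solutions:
 u(y) = C1 + C2*y^3


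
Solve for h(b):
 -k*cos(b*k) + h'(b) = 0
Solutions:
 h(b) = C1 + sin(b*k)


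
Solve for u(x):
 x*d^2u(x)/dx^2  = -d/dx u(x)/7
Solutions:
 u(x) = C1 + C2*x^(6/7)


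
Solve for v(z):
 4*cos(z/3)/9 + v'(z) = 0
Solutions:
 v(z) = C1 - 4*sin(z/3)/3


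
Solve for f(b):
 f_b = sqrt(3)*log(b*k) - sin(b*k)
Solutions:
 f(b) = C1 + sqrt(3)*b*(log(b*k) - 1) - Piecewise((-cos(b*k)/k, Ne(k, 0)), (0, True))


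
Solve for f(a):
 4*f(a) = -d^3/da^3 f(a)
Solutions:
 f(a) = C3*exp(-2^(2/3)*a) + (C1*sin(2^(2/3)*sqrt(3)*a/2) + C2*cos(2^(2/3)*sqrt(3)*a/2))*exp(2^(2/3)*a/2)


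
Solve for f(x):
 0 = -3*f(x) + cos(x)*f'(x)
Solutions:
 f(x) = C1*(sin(x) + 1)^(3/2)/(sin(x) - 1)^(3/2)


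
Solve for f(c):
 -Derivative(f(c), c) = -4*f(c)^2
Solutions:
 f(c) = -1/(C1 + 4*c)


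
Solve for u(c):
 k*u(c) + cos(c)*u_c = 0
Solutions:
 u(c) = C1*exp(k*(log(sin(c) - 1) - log(sin(c) + 1))/2)


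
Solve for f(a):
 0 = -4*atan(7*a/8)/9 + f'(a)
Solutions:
 f(a) = C1 + 4*a*atan(7*a/8)/9 - 16*log(49*a^2 + 64)/63


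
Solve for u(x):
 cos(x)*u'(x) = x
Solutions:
 u(x) = C1 + Integral(x/cos(x), x)


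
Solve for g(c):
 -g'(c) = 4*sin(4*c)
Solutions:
 g(c) = C1 + cos(4*c)


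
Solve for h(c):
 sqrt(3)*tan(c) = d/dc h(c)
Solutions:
 h(c) = C1 - sqrt(3)*log(cos(c))


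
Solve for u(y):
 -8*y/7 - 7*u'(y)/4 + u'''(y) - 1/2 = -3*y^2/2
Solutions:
 u(y) = C1 + C2*exp(-sqrt(7)*y/2) + C3*exp(sqrt(7)*y/2) + 2*y^3/7 - 16*y^2/49 + 34*y/49


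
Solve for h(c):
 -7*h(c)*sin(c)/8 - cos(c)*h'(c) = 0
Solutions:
 h(c) = C1*cos(c)^(7/8)


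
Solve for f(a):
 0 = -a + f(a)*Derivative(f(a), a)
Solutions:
 f(a) = -sqrt(C1 + a^2)
 f(a) = sqrt(C1 + a^2)


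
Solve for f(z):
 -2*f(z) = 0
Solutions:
 f(z) = 0


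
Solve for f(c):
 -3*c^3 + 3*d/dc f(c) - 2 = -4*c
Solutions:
 f(c) = C1 + c^4/4 - 2*c^2/3 + 2*c/3


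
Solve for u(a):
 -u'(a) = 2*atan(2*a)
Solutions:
 u(a) = C1 - 2*a*atan(2*a) + log(4*a^2 + 1)/2


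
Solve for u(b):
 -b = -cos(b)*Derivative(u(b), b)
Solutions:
 u(b) = C1 + Integral(b/cos(b), b)


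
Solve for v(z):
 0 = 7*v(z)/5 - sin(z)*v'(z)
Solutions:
 v(z) = C1*(cos(z) - 1)^(7/10)/(cos(z) + 1)^(7/10)


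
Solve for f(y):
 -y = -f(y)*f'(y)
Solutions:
 f(y) = -sqrt(C1 + y^2)
 f(y) = sqrt(C1 + y^2)


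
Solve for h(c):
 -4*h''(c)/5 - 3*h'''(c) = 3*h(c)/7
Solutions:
 h(c) = C1*exp(c*(-112 + 224*14^(1/3)/(135*sqrt(464585) + 92021)^(1/3) + 14^(2/3)*(135*sqrt(464585) + 92021)^(1/3))/1260)*sin(14^(1/3)*sqrt(3)*c*(-14^(1/3)*(135*sqrt(464585) + 92021)^(1/3) + 224/(135*sqrt(464585) + 92021)^(1/3))/1260) + C2*exp(c*(-112 + 224*14^(1/3)/(135*sqrt(464585) + 92021)^(1/3) + 14^(2/3)*(135*sqrt(464585) + 92021)^(1/3))/1260)*cos(14^(1/3)*sqrt(3)*c*(-14^(1/3)*(135*sqrt(464585) + 92021)^(1/3) + 224/(135*sqrt(464585) + 92021)^(1/3))/1260) + C3*exp(-c*(224*14^(1/3)/(135*sqrt(464585) + 92021)^(1/3) + 56 + 14^(2/3)*(135*sqrt(464585) + 92021)^(1/3))/630)


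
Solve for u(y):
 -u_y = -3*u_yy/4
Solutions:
 u(y) = C1 + C2*exp(4*y/3)


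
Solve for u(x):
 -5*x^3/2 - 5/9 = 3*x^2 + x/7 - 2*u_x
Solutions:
 u(x) = C1 + 5*x^4/16 + x^3/2 + x^2/28 + 5*x/18


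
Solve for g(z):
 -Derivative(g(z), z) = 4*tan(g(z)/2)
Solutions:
 g(z) = -2*asin(C1*exp(-2*z)) + 2*pi
 g(z) = 2*asin(C1*exp(-2*z))


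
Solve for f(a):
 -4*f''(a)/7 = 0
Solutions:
 f(a) = C1 + C2*a


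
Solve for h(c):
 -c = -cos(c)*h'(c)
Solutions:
 h(c) = C1 + Integral(c/cos(c), c)


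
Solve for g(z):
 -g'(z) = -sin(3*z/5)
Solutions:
 g(z) = C1 - 5*cos(3*z/5)/3


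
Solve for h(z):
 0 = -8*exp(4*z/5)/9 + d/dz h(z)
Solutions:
 h(z) = C1 + 10*exp(4*z/5)/9


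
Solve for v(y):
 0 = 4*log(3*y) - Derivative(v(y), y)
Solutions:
 v(y) = C1 + 4*y*log(y) - 4*y + y*log(81)


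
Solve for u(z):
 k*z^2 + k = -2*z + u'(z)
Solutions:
 u(z) = C1 + k*z^3/3 + k*z + z^2


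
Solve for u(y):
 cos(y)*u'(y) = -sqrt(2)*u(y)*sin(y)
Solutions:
 u(y) = C1*cos(y)^(sqrt(2))


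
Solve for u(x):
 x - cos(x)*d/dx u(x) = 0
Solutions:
 u(x) = C1 + Integral(x/cos(x), x)


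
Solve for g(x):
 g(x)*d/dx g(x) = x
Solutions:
 g(x) = -sqrt(C1 + x^2)
 g(x) = sqrt(C1 + x^2)


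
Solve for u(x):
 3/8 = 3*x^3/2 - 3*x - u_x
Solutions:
 u(x) = C1 + 3*x^4/8 - 3*x^2/2 - 3*x/8


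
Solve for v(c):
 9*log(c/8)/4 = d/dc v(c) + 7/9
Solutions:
 v(c) = C1 + 9*c*log(c)/4 - 27*c*log(2)/4 - 109*c/36


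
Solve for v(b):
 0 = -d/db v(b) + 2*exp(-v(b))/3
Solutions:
 v(b) = log(C1 + 2*b/3)


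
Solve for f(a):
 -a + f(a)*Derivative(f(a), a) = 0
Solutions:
 f(a) = -sqrt(C1 + a^2)
 f(a) = sqrt(C1 + a^2)


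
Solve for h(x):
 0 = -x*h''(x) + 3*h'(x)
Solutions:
 h(x) = C1 + C2*x^4


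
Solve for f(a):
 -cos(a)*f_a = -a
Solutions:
 f(a) = C1 + Integral(a/cos(a), a)


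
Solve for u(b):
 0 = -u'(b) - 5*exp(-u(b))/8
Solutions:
 u(b) = log(C1 - 5*b/8)


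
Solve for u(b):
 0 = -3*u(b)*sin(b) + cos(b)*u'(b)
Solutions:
 u(b) = C1/cos(b)^3


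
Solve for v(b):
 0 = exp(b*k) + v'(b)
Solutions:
 v(b) = C1 - exp(b*k)/k
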